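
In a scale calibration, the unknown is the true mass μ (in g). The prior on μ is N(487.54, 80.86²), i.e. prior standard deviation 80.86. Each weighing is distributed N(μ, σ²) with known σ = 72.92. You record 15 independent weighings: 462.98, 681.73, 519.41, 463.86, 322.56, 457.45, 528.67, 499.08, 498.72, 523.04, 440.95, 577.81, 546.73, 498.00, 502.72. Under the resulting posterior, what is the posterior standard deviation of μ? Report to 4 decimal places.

18.3373

For Normal data with known variance σ², a Normal(μ₀, σ₀²) prior on μ is conjugate. Posterior precision = 1/σ₀² + n/σ²; posterior mean is the precision-weighted average of μ₀ and x̄.
σ₀² = 80.86² = 6538.3396, σ² = 72.92² = 5317.3264; σ² + n·σ₀² = 5317.3264 + 15·6538.3396 = 103392.4204.
Posterior precision = 1/σ₀² + n/σ² = 1/6538.3396 + 15/5317.3264 = (σ² + n·σ₀²)/(σ₀²σ²) = 103392.4204/(6538.3396·5317.3264); posterior variance σₙ² = σ₀²σ²/(σ² + n·σ₀²) = 6538.3396·5317.3264/103392.4204 = 336.257587.
Posterior SD = √σₙ² = √(6538.3396·5317.3264/103392.4204) = 18.3373.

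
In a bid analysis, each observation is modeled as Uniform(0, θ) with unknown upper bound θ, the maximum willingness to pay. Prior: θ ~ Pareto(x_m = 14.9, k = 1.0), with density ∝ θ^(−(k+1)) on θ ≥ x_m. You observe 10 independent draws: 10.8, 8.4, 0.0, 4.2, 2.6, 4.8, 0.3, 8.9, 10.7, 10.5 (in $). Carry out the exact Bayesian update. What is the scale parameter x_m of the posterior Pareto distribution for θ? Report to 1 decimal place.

A Pareto(scale x_m, shape k) prior on the upper bound θ of Uniform(0, θ) is conjugate: posterior is Pareto(max(x_m, max xᵢ), k + n).
Sample maximum = 10.8; prior scale x_m = 14.9 → posterior scale = max = 14.9.
Posterior shape = 1.0 + 10 = 11.0.
Posterior scale x_m = 14.9.

14.9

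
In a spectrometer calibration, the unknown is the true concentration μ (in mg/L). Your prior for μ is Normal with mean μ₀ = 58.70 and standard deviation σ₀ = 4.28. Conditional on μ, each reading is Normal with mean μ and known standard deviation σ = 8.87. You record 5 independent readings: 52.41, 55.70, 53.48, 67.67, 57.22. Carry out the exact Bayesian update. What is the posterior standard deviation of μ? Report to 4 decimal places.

For Normal data with known variance σ², a Normal(μ₀, σ₀²) prior on μ is conjugate. Posterior precision = 1/σ₀² + n/σ²; posterior mean is the precision-weighted average of μ₀ and x̄.
σ₀² = 4.28² = 18.3184, σ² = 8.87² = 78.6769; σ² + n·σ₀² = 78.6769 + 5·18.3184 = 170.2689.
Posterior precision = 1/σ₀² + n/σ² = 1/18.3184 + 5/78.6769 = (σ² + n·σ₀²)/(σ₀²σ²) = 170.2689/(18.3184·78.6769); posterior variance σₙ² = σ₀²σ²/(σ² + n·σ₀²) = 18.3184·78.6769/170.2689 = 8.464464.
Posterior SD = √σₙ² = √(18.3184·78.6769/170.2689) = 2.9094.

2.9094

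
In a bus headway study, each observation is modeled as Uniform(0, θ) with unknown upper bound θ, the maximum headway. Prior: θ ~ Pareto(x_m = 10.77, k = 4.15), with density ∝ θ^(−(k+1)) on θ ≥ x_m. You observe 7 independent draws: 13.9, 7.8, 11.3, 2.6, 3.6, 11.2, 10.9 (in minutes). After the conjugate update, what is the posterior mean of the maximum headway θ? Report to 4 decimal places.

A Pareto(scale x_m, shape k) prior on the upper bound θ of Uniform(0, θ) is conjugate: posterior is Pareto(max(x_m, max xᵢ), k + n).
Sample maximum = 13.9; prior scale x_m = 10.77 → posterior scale = max = 13.90.
Posterior shape = 4.15 + 7 = 11.15.
E[θ|data] = k·x_m/(k−1) = 11.15·13.90/10.15 = 15.2695.

15.2695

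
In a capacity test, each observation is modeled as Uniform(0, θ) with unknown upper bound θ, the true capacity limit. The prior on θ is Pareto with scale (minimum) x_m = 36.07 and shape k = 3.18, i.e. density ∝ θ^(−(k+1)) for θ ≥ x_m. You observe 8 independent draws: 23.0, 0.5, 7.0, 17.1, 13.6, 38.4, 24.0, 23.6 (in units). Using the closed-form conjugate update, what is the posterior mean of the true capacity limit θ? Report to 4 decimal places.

42.1721

A Pareto(scale x_m, shape k) prior on the upper bound θ of Uniform(0, θ) is conjugate: posterior is Pareto(max(x_m, max xᵢ), k + n).
Sample maximum = 38.4; prior scale x_m = 36.07 → posterior scale = max = 38.40.
Posterior shape = 3.18 + 8 = 11.18.
E[θ|data] = k·x_m/(k−1) = 11.18·38.40/10.18 = 42.1721.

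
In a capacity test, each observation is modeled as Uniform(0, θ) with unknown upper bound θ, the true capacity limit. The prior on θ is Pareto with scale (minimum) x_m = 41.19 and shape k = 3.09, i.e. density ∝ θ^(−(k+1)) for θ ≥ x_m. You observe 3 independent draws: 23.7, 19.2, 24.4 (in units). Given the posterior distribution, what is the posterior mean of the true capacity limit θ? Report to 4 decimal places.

49.2823

A Pareto(scale x_m, shape k) prior on the upper bound θ of Uniform(0, θ) is conjugate: posterior is Pareto(max(x_m, max xᵢ), k + n).
Sample maximum = 24.4; prior scale x_m = 41.19 → posterior scale = max = 41.19.
Posterior shape = 3.09 + 3 = 6.09.
E[θ|data] = k·x_m/(k−1) = 6.09·41.19/5.09 = 49.2823.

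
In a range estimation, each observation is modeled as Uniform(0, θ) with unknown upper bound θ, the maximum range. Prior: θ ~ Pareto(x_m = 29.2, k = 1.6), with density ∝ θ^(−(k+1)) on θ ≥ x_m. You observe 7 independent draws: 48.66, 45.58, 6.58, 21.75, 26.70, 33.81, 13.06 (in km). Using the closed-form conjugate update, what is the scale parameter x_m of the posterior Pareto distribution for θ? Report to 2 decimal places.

48.66

A Pareto(scale x_m, shape k) prior on the upper bound θ of Uniform(0, θ) is conjugate: posterior is Pareto(max(x_m, max xᵢ), k + n).
Sample maximum = 48.66; prior scale x_m = 29.2 → posterior scale = max = 48.66.
Posterior shape = 1.6 + 7 = 8.6.
Posterior scale x_m = 48.66.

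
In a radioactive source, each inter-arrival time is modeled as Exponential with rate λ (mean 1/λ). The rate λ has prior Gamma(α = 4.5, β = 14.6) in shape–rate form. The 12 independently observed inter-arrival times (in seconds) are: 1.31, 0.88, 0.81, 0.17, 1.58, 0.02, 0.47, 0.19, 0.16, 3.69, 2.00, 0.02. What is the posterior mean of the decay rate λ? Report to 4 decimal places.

0.6371

With a Gamma(shape α, rate β) prior on the exponential rate λ, the posterior after n observations with total T = Σxᵢ is Gamma(α+n, β+T).
Sum of observations T = 11.30 seconds; n = 12.
Posterior: Gamma(4.5+12, 14.6+11.30) = Gamma(16.5, 25.90).
Posterior mean of λ = α/β = 16.5/25.90 = 0.6371.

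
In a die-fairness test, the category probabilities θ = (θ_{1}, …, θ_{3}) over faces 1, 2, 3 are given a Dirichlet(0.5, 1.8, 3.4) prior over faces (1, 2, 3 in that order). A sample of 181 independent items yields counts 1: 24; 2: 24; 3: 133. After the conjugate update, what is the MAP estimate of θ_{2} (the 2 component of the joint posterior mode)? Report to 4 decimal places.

The Dirichlet prior is conjugate to the Multinomial likelihood: each posterior αⱼ = prior αⱼ + observed count nⱼ.
Posterior concentration: (24.5, 25.8, 136.4), total = 186.7.
Joint mode component: (α_{2}−1)/(Σα−K) = 24.8/183.7 = 0.1350.

0.1350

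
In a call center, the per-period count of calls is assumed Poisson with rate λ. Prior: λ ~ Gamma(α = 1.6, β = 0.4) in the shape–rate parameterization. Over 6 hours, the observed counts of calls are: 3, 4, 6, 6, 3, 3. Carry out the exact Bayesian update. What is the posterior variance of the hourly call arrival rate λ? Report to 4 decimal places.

0.6494

With a Gamma(shape α, rate β) prior, the Poisson likelihood is conjugate: the posterior is Gamma(α + ΣXᵢ, β + n).
Sum of counts S = 25 over n = 6 hours.
Posterior: Gamma(α+S, β+n) = Gamma(1.6+25, 0.4+6) = Gamma(26.6, 6.4).
Var = α/β² = 26.6/6.4² = 0.6494.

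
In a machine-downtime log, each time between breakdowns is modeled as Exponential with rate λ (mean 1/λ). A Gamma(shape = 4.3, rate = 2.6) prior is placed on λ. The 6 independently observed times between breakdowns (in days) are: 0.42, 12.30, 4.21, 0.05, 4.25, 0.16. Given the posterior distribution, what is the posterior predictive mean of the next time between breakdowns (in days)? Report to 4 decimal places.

With a Gamma(shape α, rate β) prior on the exponential rate λ, the posterior after n observations with total T = Σxᵢ is Gamma(α+n, β+T).
Sum of observations T = 21.39 days; n = 6.
Posterior: Gamma(4.3+6, 2.6+21.39) = Gamma(10.3, 23.99).
The predictive distribution for the next observation is Lomax; its mean is β/(α−1) = 23.99/9.3 = 2.5796.

2.5796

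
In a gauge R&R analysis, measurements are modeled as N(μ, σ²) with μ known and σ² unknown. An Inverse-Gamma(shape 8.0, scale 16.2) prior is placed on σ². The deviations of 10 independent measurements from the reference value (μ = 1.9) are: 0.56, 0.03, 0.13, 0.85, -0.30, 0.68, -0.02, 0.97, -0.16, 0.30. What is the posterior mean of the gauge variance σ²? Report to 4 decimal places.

With known mean μ and an Inverse-Gamma(α, β) prior on σ², the Normal likelihood is conjugate: posterior is Inv-Gamma(α + n/2, β + Σ(xᵢ−μ)²/2).
Σ(xᵢ−μ)² = (0.56)² + (0.03)² + (0.13)² + (0.85)² + (-0.30)² + (0.68)² + (-0.02)² + (0.97)² + (-0.16)² + (0.30)² = 2.6632.
Posterior: Inv-Gamma(8.0 + 10/2, 16.2 + 2.6632/2) = Inv-Gamma(13.00, 17.53160).
E[σ²|data] = β/(α−1) = 17.53160/12.00 = 1.4610.

1.4610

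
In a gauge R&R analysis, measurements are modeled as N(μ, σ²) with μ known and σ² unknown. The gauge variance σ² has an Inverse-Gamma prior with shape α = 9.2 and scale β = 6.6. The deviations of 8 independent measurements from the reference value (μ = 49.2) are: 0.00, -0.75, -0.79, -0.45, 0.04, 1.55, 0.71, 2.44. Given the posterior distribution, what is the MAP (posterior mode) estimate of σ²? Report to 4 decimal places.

0.8257

With known mean μ and an Inverse-Gamma(α, β) prior on σ², the Normal likelihood is conjugate: posterior is Inv-Gamma(α + n/2, β + Σ(xᵢ−μ)²/2).
Σ(xᵢ−μ)² = (0.00)² + (-0.75)² + (-0.79)² + (-0.45)² + (0.04)² + (1.55)² + (0.71)² + (2.44)² = 10.2509.
Posterior: Inv-Gamma(9.2 + 8/2, 6.6 + 10.2509/2) = Inv-Gamma(13.20, 11.72545).
Mode = β/(α+1) = 11.72545/14.20 = 0.8257.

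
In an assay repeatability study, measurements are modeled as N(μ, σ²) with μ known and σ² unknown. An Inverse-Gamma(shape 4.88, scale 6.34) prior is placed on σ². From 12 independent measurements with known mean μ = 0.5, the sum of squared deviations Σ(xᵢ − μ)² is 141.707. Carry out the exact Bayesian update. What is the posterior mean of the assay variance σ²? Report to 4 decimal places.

7.8131

With known mean μ and an Inverse-Gamma(α, β) prior on σ², the Normal likelihood is conjugate: posterior is Inv-Gamma(α + n/2, β + Σ(xᵢ−μ)²/2).
Posterior: Inv-Gamma(4.88 + 12/2, 6.34 + 141.707/2) = Inv-Gamma(10.88, 77.1935).
E[σ²|data] = β/(α−1) = 77.1935/9.88 = 7.8131.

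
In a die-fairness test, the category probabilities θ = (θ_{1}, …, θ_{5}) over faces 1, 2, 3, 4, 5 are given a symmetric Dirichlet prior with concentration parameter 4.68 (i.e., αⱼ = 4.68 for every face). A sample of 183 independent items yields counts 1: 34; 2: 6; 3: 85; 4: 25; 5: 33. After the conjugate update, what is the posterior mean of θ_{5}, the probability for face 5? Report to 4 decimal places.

0.1826

The Dirichlet prior is conjugate to the Multinomial likelihood: each posterior αⱼ = prior αⱼ + observed count nⱼ.
Posterior concentration: (38.68, 10.68, 89.68, 29.68, 37.68), total = 206.40.
E[θ_{5}|data] = α_{5}/Σα = 37.68/206.40 = 0.1826.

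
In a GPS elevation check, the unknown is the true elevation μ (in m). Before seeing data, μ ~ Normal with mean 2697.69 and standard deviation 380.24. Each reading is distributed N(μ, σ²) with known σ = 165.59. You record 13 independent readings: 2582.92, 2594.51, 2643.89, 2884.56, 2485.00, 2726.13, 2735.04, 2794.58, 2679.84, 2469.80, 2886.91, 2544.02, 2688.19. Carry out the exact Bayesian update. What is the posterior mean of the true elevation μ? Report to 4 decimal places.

2670.8068

For Normal data with known variance σ², a Normal(μ₀, σ₀²) prior on μ is conjugate. Posterior precision = 1/σ₀² + n/σ²; posterior mean is the precision-weighted average of μ₀ and x̄.
Σxᵢ = 2582.92 + 2594.51 + 2643.89 + 2884.56 + 2485.00 + 2726.13 + 2735.04 + 2794.58 + 2679.84 + 2469.80 + 2886.91 + 2544.02 + 2688.19 = 34715.39, so n·x̄ = 34715.39.
σ₀² = 380.24² = 144582.4576, σ² = 165.59² = 27420.0481; σ² + n·σ₀² = 27420.0481 + 13·144582.4576 = 1906991.9969.
Posterior mean = (μ₀/σ₀² + n·x̄/σ²)/(1/σ₀² + n/σ²) = (σ²·μ₀ + σ₀²·n·x̄)/(σ² + n·σ₀²) = (27420.0481·2697.69 + 144582.4576·34715.39)/1906991.9969 = 5093207192.301353/1906991.9969 = 2670.8068.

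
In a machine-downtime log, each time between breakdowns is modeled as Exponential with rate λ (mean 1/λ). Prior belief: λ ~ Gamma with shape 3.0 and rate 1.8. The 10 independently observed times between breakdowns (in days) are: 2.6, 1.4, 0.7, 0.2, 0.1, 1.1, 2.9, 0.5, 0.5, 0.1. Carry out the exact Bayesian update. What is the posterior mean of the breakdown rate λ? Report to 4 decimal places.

With a Gamma(shape α, rate β) prior on the exponential rate λ, the posterior after n observations with total T = Σxᵢ is Gamma(α+n, β+T).
Sum of observations T = 10.1 days; n = 10.
Posterior: Gamma(3.0+10, 1.8+10.1) = Gamma(13.0, 11.9).
Posterior mean of λ = α/β = 13.0/11.9 = 1.0924.

1.0924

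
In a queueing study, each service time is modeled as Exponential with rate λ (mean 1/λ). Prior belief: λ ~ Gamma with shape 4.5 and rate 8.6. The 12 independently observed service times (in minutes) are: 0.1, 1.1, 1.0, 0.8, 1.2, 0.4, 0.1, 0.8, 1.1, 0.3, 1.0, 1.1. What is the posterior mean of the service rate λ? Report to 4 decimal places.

With a Gamma(shape α, rate β) prior on the exponential rate λ, the posterior after n observations with total T = Σxᵢ is Gamma(α+n, β+T).
Sum of observations T = 9.0 minutes; n = 12.
Posterior: Gamma(4.5+12, 8.6+9.0) = Gamma(16.5, 17.6).
Posterior mean of λ = α/β = 16.5/17.6 = 0.9375.

0.9375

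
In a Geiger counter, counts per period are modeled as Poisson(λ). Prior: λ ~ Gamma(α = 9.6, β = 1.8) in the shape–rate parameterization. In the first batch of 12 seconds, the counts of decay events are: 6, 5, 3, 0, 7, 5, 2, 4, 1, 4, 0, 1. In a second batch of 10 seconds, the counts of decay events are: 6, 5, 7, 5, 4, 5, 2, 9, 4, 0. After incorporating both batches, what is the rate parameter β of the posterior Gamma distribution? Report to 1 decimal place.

23.8

With a Gamma(shape α, rate β) prior, the Poisson likelihood is conjugate: the posterior is Gamma(α + ΣXᵢ, β + n).
Batch 1: sum of counts S = 38 over n = 12 seconds.
After batch 1: Gamma(α+S, β+n) = Gamma(9.6+38, 1.8+12) = Gamma(47.6, 13.8).
Batch 2: sum of counts S = 47 over n = 10 seconds.
After batch 2: Gamma(α+S, β+n) = Gamma(47.6+47, 13.8+10) = Gamma(94.6, 23.8).
Posterior β = 23.8.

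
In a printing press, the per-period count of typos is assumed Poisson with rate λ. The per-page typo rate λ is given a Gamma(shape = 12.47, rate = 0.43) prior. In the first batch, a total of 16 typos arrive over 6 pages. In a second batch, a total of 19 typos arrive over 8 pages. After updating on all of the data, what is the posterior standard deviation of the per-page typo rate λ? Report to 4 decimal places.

With a Gamma(shape α, rate β) prior, the Poisson likelihood is conjugate: the posterior is Gamma(α + ΣXᵢ, β + n).
After batch 1: Gamma(α+S, β+n) = Gamma(12.47+16, 0.43+6) = Gamma(28.47, 6.43).
After batch 2: Gamma(α+S, β+n) = Gamma(28.47+19, 6.43+8) = Gamma(47.47, 14.43).
SD = √α/β = √47.47/14.43 = 0.4775.

0.4775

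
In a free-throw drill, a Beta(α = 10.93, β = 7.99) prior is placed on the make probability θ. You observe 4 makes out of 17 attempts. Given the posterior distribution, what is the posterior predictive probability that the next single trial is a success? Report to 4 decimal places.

The Beta prior is conjugate to a Binomial/Bernoulli likelihood; the update adds successes to α and failures to β.
Posterior: Beta(α+k, β+n−k) = Beta(10.93+4, 7.99+13) = Beta(14.93, 20.99).
For a single future Bernoulli trial, P(success | data) = α/(α+β) = 0.4156.

0.4156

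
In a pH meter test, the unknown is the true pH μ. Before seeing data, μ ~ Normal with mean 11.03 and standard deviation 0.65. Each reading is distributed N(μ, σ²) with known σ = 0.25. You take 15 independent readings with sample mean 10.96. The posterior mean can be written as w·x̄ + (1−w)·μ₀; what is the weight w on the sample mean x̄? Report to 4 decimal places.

0.9902

For Normal data with known variance σ², a Normal(μ₀, σ₀²) prior on μ is conjugate. Posterior precision = 1/σ₀² + n/σ²; posterior mean is the precision-weighted average of μ₀ and x̄.
σ₀² = 0.65² = 0.4225, σ² = 0.25² = 0.0625. Prior precision 1/σ₀² = 1/0.4225; data precision n/σ² = 15/0.0625.
w = (n/σ²)/(1/σ₀² + n/σ²) = n·σ₀²/(σ² + n·σ₀²) = 15·0.4225/(0.0625 + 15·0.4225) = 6.3375/6.4 = 0.9902.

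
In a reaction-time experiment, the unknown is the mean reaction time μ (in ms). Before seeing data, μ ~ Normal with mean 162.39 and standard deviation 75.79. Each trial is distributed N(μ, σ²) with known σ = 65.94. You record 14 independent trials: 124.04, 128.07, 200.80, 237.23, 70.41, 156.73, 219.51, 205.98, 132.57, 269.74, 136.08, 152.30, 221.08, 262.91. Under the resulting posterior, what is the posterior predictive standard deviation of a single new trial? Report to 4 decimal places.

68.1376

For Normal data with known variance σ², a Normal(μ₀, σ₀²) prior on μ is conjugate. Posterior precision = 1/σ₀² + n/σ²; posterior mean is the precision-weighted average of μ₀ and x̄.
σ₀² = 75.79² = 5744.1241, σ² = 65.94² = 4348.0836; σ² + n·σ₀² = 4348.0836 + 14·5744.1241 = 84765.821.
Posterior precision = 1/σ₀² + n/σ² = 1/5744.1241 + 14/4348.0836 = (σ² + n·σ₀²)/(σ₀²σ²) = 84765.821/(5744.1241·4348.0836); posterior variance σₙ² = σ₀²σ²/(σ² + n·σ₀²) = 5744.1241·4348.0836/84765.821 = 294.646256.
Predictive variance for one new observation = σₙ² + σ² = 5744.1241·4348.0836/84765.821 + 4348.0836 = σ²·(σ₀² + 84765.821)/84765.821 = 4348.0836·90509.9451/84765.821 = 4642.729856; SD = √(4348.0836·90509.9451/84765.821) = 68.1376.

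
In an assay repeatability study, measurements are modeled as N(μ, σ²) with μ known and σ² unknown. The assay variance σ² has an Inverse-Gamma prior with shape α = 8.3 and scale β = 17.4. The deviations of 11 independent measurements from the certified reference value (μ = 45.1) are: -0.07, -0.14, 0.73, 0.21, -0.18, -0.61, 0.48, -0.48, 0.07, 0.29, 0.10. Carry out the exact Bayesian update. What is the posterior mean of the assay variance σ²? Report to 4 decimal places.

1.4205

With known mean μ and an Inverse-Gamma(α, β) prior on σ², the Normal likelihood is conjugate: posterior is Inv-Gamma(α + n/2, β + Σ(xᵢ−μ)²/2).
Σ(xᵢ−μ)² = (-0.07)² + (-0.14)² + (0.73)² + (0.21)² + (-0.18)² + (-0.61)² + (0.48)² + (-0.48)² + (0.07)² + (0.29)² + (0.10)² = 1.5658.
Posterior: Inv-Gamma(8.3 + 11/2, 17.4 + 1.5658/2) = Inv-Gamma(13.80, 18.18290).
E[σ²|data] = β/(α−1) = 18.18290/12.80 = 1.4205.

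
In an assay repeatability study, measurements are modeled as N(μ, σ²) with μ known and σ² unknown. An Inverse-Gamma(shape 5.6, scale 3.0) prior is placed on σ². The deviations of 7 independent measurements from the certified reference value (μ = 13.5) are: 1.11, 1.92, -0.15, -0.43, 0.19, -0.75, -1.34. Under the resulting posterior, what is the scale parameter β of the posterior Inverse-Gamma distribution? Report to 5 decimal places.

6.76005

With known mean μ and an Inverse-Gamma(α, β) prior on σ², the Normal likelihood is conjugate: posterior is Inv-Gamma(α + n/2, β + Σ(xᵢ−μ)²/2).
Σ(xᵢ−μ)² = (1.11)² + (1.92)² + (-0.15)² + (-0.43)² + (0.19)² + (-0.75)² + (-1.34)² = 7.5201.
Posterior: Inv-Gamma(5.6 + 7/2, 3.0 + 7.5201/2) = Inv-Gamma(9.10, 6.76005).
Posterior β = 6.76005.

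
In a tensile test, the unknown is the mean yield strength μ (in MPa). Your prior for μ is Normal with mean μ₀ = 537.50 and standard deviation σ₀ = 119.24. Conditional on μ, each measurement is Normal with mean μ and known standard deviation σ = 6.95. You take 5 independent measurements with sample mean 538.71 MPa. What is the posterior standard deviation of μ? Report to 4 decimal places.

For Normal data with known variance σ², a Normal(μ₀, σ₀²) prior on μ is conjugate. Posterior precision = 1/σ₀² + n/σ²; posterior mean is the precision-weighted average of μ₀ and x̄.
σ₀² = 119.24² = 14218.1776, σ² = 6.95² = 48.3025; σ² + n·σ₀² = 48.3025 + 5·14218.1776 = 71139.1905.
Posterior precision = 1/σ₀² + n/σ² = 1/14218.1776 + 5/48.3025 = (σ² + n·σ₀²)/(σ₀²σ²) = 71139.1905/(14218.1776·48.3025); posterior variance σₙ² = σ₀²σ²/(σ² + n·σ₀²) = 14218.1776·48.3025/71139.1905 = 9.653941.
Posterior SD = √σₙ² = √(14218.1776·48.3025/71139.1905) = 3.1071.

3.1071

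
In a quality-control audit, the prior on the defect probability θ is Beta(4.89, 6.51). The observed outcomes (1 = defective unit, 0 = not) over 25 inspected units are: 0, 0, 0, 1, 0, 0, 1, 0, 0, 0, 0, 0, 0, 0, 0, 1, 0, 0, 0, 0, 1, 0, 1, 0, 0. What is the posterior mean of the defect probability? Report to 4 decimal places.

The Beta prior is conjugate to a Binomial/Bernoulli likelihood; the update adds successes to α and failures to β.
Posterior: Beta(α+k, β+n−k) = Beta(4.89+5, 6.51+20) = Beta(9.89, 26.51).
Posterior mean = α/(α+β) = 9.89/36.40 = 0.2717.

0.2717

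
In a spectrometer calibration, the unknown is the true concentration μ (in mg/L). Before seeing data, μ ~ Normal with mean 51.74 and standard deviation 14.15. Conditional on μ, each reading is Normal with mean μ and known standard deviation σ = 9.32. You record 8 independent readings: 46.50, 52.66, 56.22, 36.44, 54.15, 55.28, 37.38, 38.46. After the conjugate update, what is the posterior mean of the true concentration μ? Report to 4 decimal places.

47.3731

For Normal data with known variance σ², a Normal(μ₀, σ₀²) prior on μ is conjugate. Posterior precision = 1/σ₀² + n/σ²; posterior mean is the precision-weighted average of μ₀ and x̄.
Σxᵢ = 46.50 + 52.66 + 56.22 + 36.44 + 54.15 + 55.28 + 37.38 + 38.46 = 377.09, so n·x̄ = 377.09.
σ₀² = 14.15² = 200.2225, σ² = 9.32² = 86.8624; σ² + n·σ₀² = 86.8624 + 8·200.2225 = 1688.6424.
Posterior mean = (μ₀/σ₀² + n·x̄/σ²)/(1/σ₀² + n/σ²) = (σ²·μ₀ + σ₀²·n·x̄)/(σ² + n·σ₀²) = (86.8624·51.74 + 200.2225·377.09)/1688.6424 = 79996.163101/1688.6424 = 47.3731.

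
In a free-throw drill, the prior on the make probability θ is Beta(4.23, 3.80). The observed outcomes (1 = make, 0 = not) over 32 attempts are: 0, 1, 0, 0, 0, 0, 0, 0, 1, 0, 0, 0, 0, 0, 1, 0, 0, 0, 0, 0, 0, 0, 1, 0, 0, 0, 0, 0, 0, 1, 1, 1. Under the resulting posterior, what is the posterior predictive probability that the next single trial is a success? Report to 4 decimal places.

0.2805

The Beta prior is conjugate to a Binomial/Bernoulli likelihood; the update adds successes to α and failures to β.
Posterior: Beta(α+k, β+n−k) = Beta(4.23+7, 3.80+25) = Beta(11.23, 28.80).
For a single future Bernoulli trial, P(success | data) = α/(α+β) = 0.2805.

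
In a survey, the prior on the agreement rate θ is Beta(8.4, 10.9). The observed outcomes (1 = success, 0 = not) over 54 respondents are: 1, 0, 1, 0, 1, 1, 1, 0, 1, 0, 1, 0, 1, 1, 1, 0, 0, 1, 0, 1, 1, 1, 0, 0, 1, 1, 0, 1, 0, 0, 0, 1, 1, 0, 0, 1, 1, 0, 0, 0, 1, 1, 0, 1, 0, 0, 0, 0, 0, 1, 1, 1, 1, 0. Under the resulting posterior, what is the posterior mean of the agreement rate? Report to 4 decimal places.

0.4966

The Beta prior is conjugate to a Binomial/Bernoulli likelihood; the update adds successes to α and failures to β.
Posterior: Beta(α+k, β+n−k) = Beta(8.4+28, 10.9+26) = Beta(36.4, 36.9).
Posterior mean = α/(α+β) = 36.4/73.3 = 0.4966.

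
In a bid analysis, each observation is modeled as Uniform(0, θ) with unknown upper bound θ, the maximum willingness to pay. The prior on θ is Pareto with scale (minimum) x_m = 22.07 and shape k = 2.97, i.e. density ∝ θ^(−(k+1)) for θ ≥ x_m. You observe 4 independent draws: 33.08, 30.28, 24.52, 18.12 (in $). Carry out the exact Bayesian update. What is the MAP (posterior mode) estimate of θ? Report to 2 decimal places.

33.08

A Pareto(scale x_m, shape k) prior on the upper bound θ of Uniform(0, θ) is conjugate: posterior is Pareto(max(x_m, max xᵢ), k + n).
Sample maximum = 33.08; prior scale x_m = 22.07 → posterior scale = max = 33.08.
Posterior shape = 2.97 + 4 = 6.97.
The Pareto density is decreasing on [x_m, ∞), so the mode is x_m = 33.08.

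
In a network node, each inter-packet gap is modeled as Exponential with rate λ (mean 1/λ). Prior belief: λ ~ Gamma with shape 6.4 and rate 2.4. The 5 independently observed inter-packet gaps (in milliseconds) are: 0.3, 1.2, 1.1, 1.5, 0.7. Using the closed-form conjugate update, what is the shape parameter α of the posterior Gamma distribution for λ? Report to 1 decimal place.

11.4

With a Gamma(shape α, rate β) prior on the exponential rate λ, the posterior after n observations with total T = Σxᵢ is Gamma(α+n, β+T).
Sum of observations T = 4.8 milliseconds; n = 5.
Posterior: Gamma(6.4+5, 2.4+4.8) = Gamma(11.4, 7.2).
Posterior α = 11.4.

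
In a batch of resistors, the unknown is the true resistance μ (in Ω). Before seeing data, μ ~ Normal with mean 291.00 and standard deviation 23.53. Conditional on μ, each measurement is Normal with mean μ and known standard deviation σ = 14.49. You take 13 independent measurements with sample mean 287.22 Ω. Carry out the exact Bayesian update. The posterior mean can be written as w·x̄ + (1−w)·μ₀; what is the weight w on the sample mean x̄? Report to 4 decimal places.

0.9717

For Normal data with known variance σ², a Normal(μ₀, σ₀²) prior on μ is conjugate. Posterior precision = 1/σ₀² + n/σ²; posterior mean is the precision-weighted average of μ₀ and x̄.
σ₀² = 23.53² = 553.6609, σ² = 14.49² = 209.9601. Prior precision 1/σ₀² = 1/553.6609; data precision n/σ² = 13/209.9601.
w = (n/σ²)/(1/σ₀² + n/σ²) = n·σ₀²/(σ² + n·σ₀²) = 13·553.6609/(209.9601 + 13·553.6609) = 7197.5917/7407.5518 = 0.9717.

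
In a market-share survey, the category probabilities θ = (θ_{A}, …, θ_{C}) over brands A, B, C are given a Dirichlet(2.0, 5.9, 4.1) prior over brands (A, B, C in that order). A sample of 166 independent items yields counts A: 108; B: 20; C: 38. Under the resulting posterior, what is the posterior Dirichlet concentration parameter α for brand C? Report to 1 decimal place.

The Dirichlet prior is conjugate to the Multinomial likelihood: each posterior αⱼ = prior αⱼ + observed count nⱼ.
Posterior concentration: (110.0, 25.9, 42.1), total = 178.0.
α_{C} = 4.1 + 38 = 42.1.

42.1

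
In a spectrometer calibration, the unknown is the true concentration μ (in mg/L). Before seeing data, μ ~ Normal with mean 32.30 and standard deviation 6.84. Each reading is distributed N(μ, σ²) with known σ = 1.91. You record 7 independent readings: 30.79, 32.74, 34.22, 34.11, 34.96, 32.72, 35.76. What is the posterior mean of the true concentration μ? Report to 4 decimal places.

33.5998

For Normal data with known variance σ², a Normal(μ₀, σ₀²) prior on μ is conjugate. Posterior precision = 1/σ₀² + n/σ²; posterior mean is the precision-weighted average of μ₀ and x̄.
Σxᵢ = 30.79 + 32.74 + 34.22 + 34.11 + 34.96 + 32.72 + 35.76 = 235.3, so n·x̄ = 235.3.
σ₀² = 6.84² = 46.7856, σ² = 1.91² = 3.6481; σ² + n·σ₀² = 3.6481 + 7·46.7856 = 331.1473.
Posterior mean = (μ₀/σ₀² + n·x̄/σ²)/(1/σ₀² + n/σ²) = (σ²·μ₀ + σ₀²·n·x̄)/(σ² + n·σ₀²) = (3.6481·32.30 + 46.7856·235.3)/331.1473 = 11126.48531/331.1473 = 33.5998.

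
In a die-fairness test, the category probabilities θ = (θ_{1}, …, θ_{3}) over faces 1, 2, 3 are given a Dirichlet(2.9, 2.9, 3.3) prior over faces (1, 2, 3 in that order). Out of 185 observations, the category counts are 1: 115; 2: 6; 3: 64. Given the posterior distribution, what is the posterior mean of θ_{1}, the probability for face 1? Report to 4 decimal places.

0.6074

The Dirichlet prior is conjugate to the Multinomial likelihood: each posterior αⱼ = prior αⱼ + observed count nⱼ.
Posterior concentration: (117.9, 8.9, 67.3), total = 194.1.
E[θ_{1}|data] = α_{1}/Σα = 117.9/194.1 = 0.6074.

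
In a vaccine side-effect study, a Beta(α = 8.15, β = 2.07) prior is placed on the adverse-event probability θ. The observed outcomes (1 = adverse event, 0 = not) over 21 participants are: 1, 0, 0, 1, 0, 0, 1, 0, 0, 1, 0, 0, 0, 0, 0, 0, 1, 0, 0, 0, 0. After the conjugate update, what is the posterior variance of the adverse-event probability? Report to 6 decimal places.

The Beta prior is conjugate to a Binomial/Bernoulli likelihood; the update adds successes to α and failures to β.
Posterior: Beta(α+k, β+n−k) = Beta(8.15+5, 2.07+16) = Beta(13.15, 18.07).
Var = αβ/((α+β)²(α+β+1)) = 13.15·18.07/(31.22²·32.22) = 0.007566.

0.007566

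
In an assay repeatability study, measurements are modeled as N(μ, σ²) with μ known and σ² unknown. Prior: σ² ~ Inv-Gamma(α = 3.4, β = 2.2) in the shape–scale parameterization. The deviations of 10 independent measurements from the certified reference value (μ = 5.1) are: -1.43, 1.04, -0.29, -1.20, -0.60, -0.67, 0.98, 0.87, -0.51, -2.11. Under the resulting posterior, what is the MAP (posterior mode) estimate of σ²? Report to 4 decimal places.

0.8664

With known mean μ and an Inverse-Gamma(α, β) prior on σ², the Normal likelihood is conjugate: posterior is Inv-Gamma(α + n/2, β + Σ(xᵢ−μ)²/2).
Σ(xᵢ−μ)² = (-1.43)² + (1.04)² + (-0.29)² + (-1.20)² + (-0.60)² + (-0.67)² + (0.98)² + (0.87)² + (-0.51)² + (-2.11)² = 11.8890.
Posterior: Inv-Gamma(3.4 + 10/2, 2.2 + 11.8890/2) = Inv-Gamma(8.40, 8.14450).
Mode = β/(α+1) = 8.14450/9.40 = 0.8664.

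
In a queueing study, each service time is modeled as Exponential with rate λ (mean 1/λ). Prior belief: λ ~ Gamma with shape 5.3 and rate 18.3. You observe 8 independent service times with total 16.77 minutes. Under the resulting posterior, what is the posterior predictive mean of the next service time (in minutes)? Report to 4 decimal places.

2.8512

With a Gamma(shape α, rate β) prior on the exponential rate λ, the posterior after n observations with total T = Σxᵢ is Gamma(α+n, β+T).
Posterior: Gamma(5.3+8, 18.3+16.77) = Gamma(13.3, 35.07).
The predictive distribution for the next observation is Lomax; its mean is β/(α−1) = 35.07/12.3 = 2.8512.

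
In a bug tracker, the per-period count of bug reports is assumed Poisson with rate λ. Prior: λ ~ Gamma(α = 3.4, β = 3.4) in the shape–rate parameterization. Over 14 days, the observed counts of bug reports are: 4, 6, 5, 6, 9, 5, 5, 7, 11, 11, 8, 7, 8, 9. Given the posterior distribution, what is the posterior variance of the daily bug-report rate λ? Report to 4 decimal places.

With a Gamma(shape α, rate β) prior, the Poisson likelihood is conjugate: the posterior is Gamma(α + ΣXᵢ, β + n).
Sum of counts S = 101 over n = 14 days.
Posterior: Gamma(α+S, β+n) = Gamma(3.4+101, 3.4+14) = Gamma(104.4, 17.4).
Var = α/β² = 104.4/17.4² = 0.3448.

0.3448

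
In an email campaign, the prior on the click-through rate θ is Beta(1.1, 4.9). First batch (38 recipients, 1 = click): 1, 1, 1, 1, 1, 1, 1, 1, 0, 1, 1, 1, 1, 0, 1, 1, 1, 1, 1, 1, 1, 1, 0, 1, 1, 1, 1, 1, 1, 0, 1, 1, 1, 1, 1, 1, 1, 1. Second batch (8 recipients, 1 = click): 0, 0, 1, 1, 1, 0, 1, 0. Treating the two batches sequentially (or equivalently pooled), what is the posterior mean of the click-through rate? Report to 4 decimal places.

0.7519

The Beta prior is conjugate to a Binomial/Bernoulli likelihood; the update adds successes to α and failures to β.
After batch 1: Beta(1.1+34, 4.9+4) = Beta(35.1, 8.9).
After batch 2: Beta(35.1+4, 8.9+4) = Beta(39.1, 12.9).
Posterior mean = α/(α+β) = 39.1/52.0 = 0.7519.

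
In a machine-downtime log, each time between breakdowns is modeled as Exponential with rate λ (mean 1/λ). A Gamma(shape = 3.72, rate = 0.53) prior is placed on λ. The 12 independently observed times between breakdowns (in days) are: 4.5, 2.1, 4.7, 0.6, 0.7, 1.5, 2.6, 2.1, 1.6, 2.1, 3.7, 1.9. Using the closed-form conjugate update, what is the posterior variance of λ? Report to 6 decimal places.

With a Gamma(shape α, rate β) prior on the exponential rate λ, the posterior after n observations with total T = Σxᵢ is Gamma(α+n, β+T).
Sum of observations T = 28.1 days; n = 12.
Posterior: Gamma(3.72+12, 0.53+28.1) = Gamma(15.72, 28.63).
Var = α/β² = 0.019178.

0.019178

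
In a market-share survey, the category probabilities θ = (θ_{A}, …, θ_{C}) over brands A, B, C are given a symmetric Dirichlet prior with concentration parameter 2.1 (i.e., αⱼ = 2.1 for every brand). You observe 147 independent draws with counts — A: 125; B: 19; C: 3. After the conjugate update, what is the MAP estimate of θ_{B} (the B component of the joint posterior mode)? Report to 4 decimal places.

The Dirichlet prior is conjugate to the Multinomial likelihood: each posterior αⱼ = prior αⱼ + observed count nⱼ.
Posterior concentration: (127.1, 21.1, 5.1), total = 153.3.
Joint mode component: (α_{B}−1)/(Σα−K) = 20.1/150.3 = 0.1337.

0.1337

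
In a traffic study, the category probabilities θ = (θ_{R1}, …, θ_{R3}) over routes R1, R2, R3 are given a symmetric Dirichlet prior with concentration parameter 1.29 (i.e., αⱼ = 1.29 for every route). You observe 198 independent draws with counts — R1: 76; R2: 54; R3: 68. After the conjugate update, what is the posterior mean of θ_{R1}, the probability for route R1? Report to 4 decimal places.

The Dirichlet prior is conjugate to the Multinomial likelihood: each posterior αⱼ = prior αⱼ + observed count nⱼ.
Posterior concentration: (77.29, 55.29, 69.29), total = 201.87.
E[θ_{R1}|data] = α_{R1}/Σα = 77.29/201.87 = 0.3829.

0.3829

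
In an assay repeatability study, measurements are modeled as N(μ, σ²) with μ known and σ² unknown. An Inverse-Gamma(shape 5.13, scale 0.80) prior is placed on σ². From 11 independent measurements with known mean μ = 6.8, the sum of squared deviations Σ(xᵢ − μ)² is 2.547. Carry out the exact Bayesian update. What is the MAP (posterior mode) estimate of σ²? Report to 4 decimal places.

0.1783

With known mean μ and an Inverse-Gamma(α, β) prior on σ², the Normal likelihood is conjugate: posterior is Inv-Gamma(α + n/2, β + Σ(xᵢ−μ)²/2).
Posterior: Inv-Gamma(5.13 + 11/2, 0.80 + 2.547/2) = Inv-Gamma(10.63, 2.0735).
Mode = β/(α+1) = 2.0735/11.63 = 0.1783.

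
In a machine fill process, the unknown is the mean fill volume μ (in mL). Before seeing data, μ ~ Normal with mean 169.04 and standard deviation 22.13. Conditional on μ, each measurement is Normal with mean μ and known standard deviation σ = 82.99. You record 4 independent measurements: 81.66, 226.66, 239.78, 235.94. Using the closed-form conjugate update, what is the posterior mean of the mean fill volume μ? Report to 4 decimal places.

For Normal data with known variance σ², a Normal(μ₀, σ₀²) prior on μ is conjugate. Posterior precision = 1/σ₀² + n/σ²; posterior mean is the precision-weighted average of μ₀ and x̄.
Σxᵢ = 81.66 + 226.66 + 239.78 + 235.94 = 784.04, so n·x̄ = 784.04.
σ₀² = 22.13² = 489.7369, σ² = 82.99² = 6887.3401; σ² + n·σ₀² = 6887.3401 + 4·489.7369 = 8846.2877.
Posterior mean = (μ₀/σ₀² + n·x̄/σ²)/(1/σ₀² + n/σ²) = (σ²·μ₀ + σ₀²·n·x̄)/(σ² + n·σ₀²) = (6887.3401·169.04 + 489.7369·784.04)/8846.2877 = 1548209.28958/8846.2877 = 175.0123.

175.0123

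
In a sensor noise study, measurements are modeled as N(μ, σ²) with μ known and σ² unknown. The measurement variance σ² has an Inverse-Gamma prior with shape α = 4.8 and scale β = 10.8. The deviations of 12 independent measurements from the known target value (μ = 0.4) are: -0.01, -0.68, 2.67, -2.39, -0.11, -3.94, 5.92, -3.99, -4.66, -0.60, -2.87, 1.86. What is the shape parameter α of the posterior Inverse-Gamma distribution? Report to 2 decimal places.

10.80

With known mean μ and an Inverse-Gamma(α, β) prior on σ², the Normal likelihood is conjugate: posterior is Inv-Gamma(α + n/2, β + Σ(xᵢ−μ)²/2).
Σ(xᵢ−μ)² = (-0.01)² + (-0.68)² + (2.67)² + (-2.39)² + (-0.11)² + (-3.94)² + (5.92)² + (-3.99)² + (-4.66)² + (-0.60)² + (-2.87)² + (1.86)² = 113.5778.
Posterior: Inv-Gamma(4.8 + 12/2, 10.8 + 113.5778/2) = Inv-Gamma(10.80, 67.58890).
Posterior α = 10.80.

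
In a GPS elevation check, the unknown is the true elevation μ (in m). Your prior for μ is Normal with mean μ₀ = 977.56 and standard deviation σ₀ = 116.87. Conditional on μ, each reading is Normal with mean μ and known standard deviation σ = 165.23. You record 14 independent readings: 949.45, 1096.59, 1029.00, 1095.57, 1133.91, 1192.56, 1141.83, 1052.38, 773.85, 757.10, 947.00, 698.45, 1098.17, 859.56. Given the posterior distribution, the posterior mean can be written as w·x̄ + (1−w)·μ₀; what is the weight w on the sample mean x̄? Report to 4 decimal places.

For Normal data with known variance σ², a Normal(μ₀, σ₀²) prior on μ is conjugate. Posterior precision = 1/σ₀² + n/σ²; posterior mean is the precision-weighted average of μ₀ and x̄.
σ₀² = 116.87² = 13658.5969, σ² = 165.23² = 27300.9529. Prior precision 1/σ₀² = 1/13658.5969; data precision n/σ² = 14/27300.9529.
w = (n/σ²)/(1/σ₀² + n/σ²) = n·σ₀²/(σ² + n·σ₀²) = 14·13658.5969/(27300.9529 + 14·13658.5969) = 191220.3566/218521.3095 = 0.8751.

0.8751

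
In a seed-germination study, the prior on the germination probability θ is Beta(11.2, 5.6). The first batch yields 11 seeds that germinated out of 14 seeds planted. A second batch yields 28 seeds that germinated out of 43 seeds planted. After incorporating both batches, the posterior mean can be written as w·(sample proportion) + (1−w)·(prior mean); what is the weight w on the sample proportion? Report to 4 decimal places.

0.7724

The Beta prior is conjugate to a Binomial/Bernoulli likelihood; the update adds successes to α and failures to β.
Total number of seeds planted: n = 14 + 43 = 57.
Posterior mean = (α₀+k)/(α₀+β₀+n) = [n/(α₀+β₀+n)]·(k/n) + [(α₀+β₀)/(α₀+β₀+n)]·α₀/(α₀+β₀), so only n and the prior enter the weight.
The weight on the data is w = n/(α₀+β₀+n) = 57/(11.2+5.6+57) = 57/73.8 = 0.7724.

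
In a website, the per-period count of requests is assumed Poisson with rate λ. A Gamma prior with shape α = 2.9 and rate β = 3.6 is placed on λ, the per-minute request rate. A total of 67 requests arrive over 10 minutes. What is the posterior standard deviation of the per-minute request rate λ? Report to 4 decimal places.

With a Gamma(shape α, rate β) prior, the Poisson likelihood is conjugate: the posterior is Gamma(α + ΣXᵢ, β + n).
Posterior: Gamma(α+S, β+n) = Gamma(2.9+67, 3.6+10) = Gamma(69.9, 13.6).
SD = √α/β = √69.9/13.6 = 0.6148.

0.6148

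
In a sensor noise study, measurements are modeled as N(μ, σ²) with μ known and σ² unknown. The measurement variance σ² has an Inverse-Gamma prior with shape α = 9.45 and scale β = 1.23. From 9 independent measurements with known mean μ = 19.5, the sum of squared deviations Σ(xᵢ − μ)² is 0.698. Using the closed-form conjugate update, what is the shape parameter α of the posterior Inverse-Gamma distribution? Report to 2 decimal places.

With known mean μ and an Inverse-Gamma(α, β) prior on σ², the Normal likelihood is conjugate: posterior is Inv-Gamma(α + n/2, β + Σ(xᵢ−μ)²/2).
Posterior: Inv-Gamma(9.45 + 9/2, 1.23 + 0.698/2) = Inv-Gamma(13.95, 1.5790).
Posterior α = 13.95.

13.95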